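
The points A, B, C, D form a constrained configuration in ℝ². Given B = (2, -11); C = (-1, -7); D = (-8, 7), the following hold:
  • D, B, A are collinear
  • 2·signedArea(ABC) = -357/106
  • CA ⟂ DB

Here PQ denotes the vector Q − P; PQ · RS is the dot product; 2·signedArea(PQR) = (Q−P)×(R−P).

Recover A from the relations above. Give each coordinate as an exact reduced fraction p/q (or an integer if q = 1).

A = (-43/106, -707/106)

1. A_x = -43/106  [D, B, A are collinear ∩ CA ⟂ DB]
2. A_y = -707/106  [D, B, A are collinear ∩ CA ⟂ DB]
   → A = (-43/106, -707/106)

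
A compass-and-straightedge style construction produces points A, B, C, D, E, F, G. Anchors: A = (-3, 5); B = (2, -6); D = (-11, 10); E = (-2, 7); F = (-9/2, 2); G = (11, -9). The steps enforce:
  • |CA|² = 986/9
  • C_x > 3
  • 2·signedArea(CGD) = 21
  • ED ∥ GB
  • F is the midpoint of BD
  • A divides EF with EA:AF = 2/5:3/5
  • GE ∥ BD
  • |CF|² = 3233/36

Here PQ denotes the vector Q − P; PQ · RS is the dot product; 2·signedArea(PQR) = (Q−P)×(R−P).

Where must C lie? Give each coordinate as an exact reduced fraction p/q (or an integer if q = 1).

1. C_x = 10/3  [line -19·x + -22·y + -10 = 0 ∩ |CA|² = 986/9]
2. C_y = -10/3  [line -19·x + -22·y + -10 = 0 ∩ |CA|² = 986/9]
   → C = (10/3, -10/3)

C = (10/3, -10/3)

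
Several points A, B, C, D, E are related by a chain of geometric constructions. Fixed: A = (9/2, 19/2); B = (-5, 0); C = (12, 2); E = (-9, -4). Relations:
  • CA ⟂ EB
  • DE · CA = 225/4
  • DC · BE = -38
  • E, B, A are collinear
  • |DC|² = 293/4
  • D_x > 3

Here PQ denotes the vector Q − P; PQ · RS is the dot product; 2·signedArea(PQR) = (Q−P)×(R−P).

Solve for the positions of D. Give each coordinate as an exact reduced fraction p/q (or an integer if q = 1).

D = (7/2, 1)

1. D_x = 7/2  [DC · BE = -38 ∩ DE · CA = 225/4]
2. D_y = 1  [DC · BE = -38 ∩ DE · CA = 225/4]
   → D = (7/2, 1)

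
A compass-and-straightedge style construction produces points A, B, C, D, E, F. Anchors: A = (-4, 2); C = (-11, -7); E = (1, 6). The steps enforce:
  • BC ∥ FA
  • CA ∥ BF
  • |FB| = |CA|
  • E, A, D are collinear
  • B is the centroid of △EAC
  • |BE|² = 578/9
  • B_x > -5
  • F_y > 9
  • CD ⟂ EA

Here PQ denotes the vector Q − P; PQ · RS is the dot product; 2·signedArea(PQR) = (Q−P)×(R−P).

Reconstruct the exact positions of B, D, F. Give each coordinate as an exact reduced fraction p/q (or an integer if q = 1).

B = (-14/3, 1/3)
D = (-519/41, -202/41)
F = (7/3, 28/3)

1. B_x = -14/3  [B is the centroid of △EAC]
2. B_y = 1/3  [B is the centroid of △EAC]
   → B = (-14/3, 1/3)
3. D_x = -519/41  [E, A, D are collinear ∩ CD ⟂ EA]
4. D_y = -202/41  [E, A, D are collinear ∩ CD ⟂ EA]
   → D = (-519/41, -202/41)
5. F_x = 7/3  [BC ∥ FA ∩ CA ∥ BF]
6. F_y = 28/3  [BC ∥ FA ∩ CA ∥ BF]
   → F = (7/3, 28/3)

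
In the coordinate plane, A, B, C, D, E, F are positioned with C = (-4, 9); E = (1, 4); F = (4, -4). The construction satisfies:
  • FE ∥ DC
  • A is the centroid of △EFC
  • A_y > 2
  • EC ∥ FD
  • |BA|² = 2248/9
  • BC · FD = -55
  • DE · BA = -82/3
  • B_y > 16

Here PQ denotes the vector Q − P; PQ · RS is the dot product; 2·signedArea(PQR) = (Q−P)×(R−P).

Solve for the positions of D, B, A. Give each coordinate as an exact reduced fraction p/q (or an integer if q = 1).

1. D_x = -1  [FE ∥ DC ∩ EC ∥ FD]
2. D_y = 1  [FE ∥ DC ∩ EC ∥ FD]
   → D = (-1, 1)
3. A_x = 1/3  [A is the centroid of △EFC]
4. A_y = 3  [A is the centroid of △EFC]
   → A = (1/3, 3)
5. B_x = -7  [BC · FD = -55 ∩ DE · BA = -82/3]
6. B_y = 17  [BC · FD = -55 ∩ DE · BA = -82/3]
   → B = (-7, 17)

A = (1/3, 3)
B = (-7, 17)
D = (-1, 1)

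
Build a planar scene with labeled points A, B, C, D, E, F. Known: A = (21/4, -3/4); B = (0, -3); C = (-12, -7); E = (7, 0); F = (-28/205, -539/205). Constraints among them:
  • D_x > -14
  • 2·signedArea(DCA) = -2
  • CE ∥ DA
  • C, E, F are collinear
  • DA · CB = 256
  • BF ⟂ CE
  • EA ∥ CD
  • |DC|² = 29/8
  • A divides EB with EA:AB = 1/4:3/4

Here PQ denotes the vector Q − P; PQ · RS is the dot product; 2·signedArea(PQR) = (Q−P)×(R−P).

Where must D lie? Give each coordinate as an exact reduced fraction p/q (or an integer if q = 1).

1. D_x = -55/4  [CE ∥ DA ∩ EA ∥ CD]
2. D_y = -31/4  [CE ∥ DA ∩ EA ∥ CD]
   → D = (-55/4, -31/4)

D = (-55/4, -31/4)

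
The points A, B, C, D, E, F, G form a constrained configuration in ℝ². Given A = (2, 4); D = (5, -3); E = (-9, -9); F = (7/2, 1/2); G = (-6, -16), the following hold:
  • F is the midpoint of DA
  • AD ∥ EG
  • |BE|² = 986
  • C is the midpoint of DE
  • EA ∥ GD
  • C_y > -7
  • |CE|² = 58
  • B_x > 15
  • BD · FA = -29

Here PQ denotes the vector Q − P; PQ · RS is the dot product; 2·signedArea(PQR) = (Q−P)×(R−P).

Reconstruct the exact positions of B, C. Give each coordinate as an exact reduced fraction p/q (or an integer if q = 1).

B = (16, 10)
C = (-2, -6)

1. B_x = 16  [line 3/2·x + -7/2·y + 11 = 0 ∩ |BE|² = 986]
2. B_y = 10  [line 3/2·x + -7/2·y + 11 = 0 ∩ |BE|² = 986]
   → B = (16, 10)
3. C_x = -2  [C is the midpoint of DE]
4. C_y = -6  [C is the midpoint of DE]
   → C = (-2, -6)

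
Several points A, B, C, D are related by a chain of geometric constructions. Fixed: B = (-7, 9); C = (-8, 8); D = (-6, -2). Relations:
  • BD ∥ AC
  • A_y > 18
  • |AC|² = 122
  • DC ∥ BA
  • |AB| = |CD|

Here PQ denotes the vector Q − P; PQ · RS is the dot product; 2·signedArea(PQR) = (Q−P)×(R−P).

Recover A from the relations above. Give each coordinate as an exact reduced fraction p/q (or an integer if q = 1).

A = (-9, 19)

1. A_x = -9  [BD ∥ AC ∩ DC ∥ BA]
2. A_y = 19  [BD ∥ AC ∩ DC ∥ BA]
   → A = (-9, 19)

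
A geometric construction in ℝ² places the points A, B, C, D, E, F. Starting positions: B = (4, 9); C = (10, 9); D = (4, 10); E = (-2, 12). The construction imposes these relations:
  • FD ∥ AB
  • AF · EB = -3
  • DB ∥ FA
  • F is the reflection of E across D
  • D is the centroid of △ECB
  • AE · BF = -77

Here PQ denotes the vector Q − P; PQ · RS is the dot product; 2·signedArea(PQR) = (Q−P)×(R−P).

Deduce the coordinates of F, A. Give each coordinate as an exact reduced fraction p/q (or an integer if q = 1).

A = (10, 7)
F = (10, 8)

1. F_x = 10  [F is the reflection of E across D]
2. F_y = 8  [F is the reflection of E across D]
   → F = (10, 8)
3. A_x = 10  [FD ∥ AB ∩ DB ∥ FA]
4. A_y = 7  [FD ∥ AB ∩ DB ∥ FA]
   → A = (10, 7)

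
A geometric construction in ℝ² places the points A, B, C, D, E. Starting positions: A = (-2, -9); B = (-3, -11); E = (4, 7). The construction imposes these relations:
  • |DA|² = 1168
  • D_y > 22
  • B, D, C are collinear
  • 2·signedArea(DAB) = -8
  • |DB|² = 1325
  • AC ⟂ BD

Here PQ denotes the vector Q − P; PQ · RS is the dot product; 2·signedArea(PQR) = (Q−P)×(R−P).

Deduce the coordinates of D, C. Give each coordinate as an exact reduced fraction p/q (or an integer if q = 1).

C = (-2922/1325, -11821/1325)
D = (10, 23)

1. D_x = 10  [line 2·x + -1·y + 3 = 0 ∩ |DA|² = 1168]
2. D_y = 23  [line 2·x + -1·y + 3 = 0 ∩ |DA|² = 1168]
   → D = (10, 23)
3. C_x = -2922/1325  [B, D, C are collinear ∩ AC ⟂ BD]
4. C_y = -11821/1325  [B, D, C are collinear ∩ AC ⟂ BD]
   → C = (-2922/1325, -11821/1325)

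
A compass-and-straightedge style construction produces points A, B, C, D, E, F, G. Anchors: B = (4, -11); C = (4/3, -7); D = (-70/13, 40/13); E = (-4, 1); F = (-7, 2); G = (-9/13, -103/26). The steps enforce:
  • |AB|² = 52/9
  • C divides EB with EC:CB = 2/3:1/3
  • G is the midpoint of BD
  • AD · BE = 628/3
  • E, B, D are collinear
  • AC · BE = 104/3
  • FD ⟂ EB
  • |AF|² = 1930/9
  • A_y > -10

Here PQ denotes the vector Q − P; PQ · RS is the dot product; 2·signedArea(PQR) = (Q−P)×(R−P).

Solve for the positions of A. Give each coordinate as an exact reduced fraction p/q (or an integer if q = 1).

A = (8/3, -9)

1. A_x = 8/3  [line 8·x + -12·y + -388/3 = 0 ∩ |AF|² = 1930/9]
2. A_y = -9  [line 8·x + -12·y + -388/3 = 0 ∩ |AF|² = 1930/9]
   → A = (8/3, -9)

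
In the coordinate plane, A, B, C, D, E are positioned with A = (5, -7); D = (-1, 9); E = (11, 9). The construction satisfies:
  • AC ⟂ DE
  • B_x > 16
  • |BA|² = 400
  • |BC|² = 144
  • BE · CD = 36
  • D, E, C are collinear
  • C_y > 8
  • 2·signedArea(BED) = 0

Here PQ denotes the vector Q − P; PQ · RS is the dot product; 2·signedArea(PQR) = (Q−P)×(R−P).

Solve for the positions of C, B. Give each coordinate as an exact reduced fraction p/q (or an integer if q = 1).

B = (17, 9)
C = (5, 9)

1. C_x = 5  [D, E, C are collinear ∩ AC ⟂ DE]
2. C_y = 9  [D, E, C are collinear ∩ AC ⟂ DE]
   → C = (5, 9)
3. B_x = 17  [2·signedArea(BED) = 0 ∩ BE · CD = 36]
4. B_y = 9  [2·signedArea(BED) = 0 ∩ BE · CD = 36]
   → B = (17, 9)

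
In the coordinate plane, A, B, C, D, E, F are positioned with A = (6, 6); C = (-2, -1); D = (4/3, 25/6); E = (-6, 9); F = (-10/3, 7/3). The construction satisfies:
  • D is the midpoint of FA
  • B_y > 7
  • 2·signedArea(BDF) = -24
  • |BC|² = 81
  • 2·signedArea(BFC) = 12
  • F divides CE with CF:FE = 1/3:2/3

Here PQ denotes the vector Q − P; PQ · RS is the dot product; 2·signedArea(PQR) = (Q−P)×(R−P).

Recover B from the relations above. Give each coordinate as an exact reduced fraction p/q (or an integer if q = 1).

1. B_x = -2  [2·signedArea(BDF) = -24 ∩ 2·signedArea(BFC) = 12]
2. B_y = 8  [2·signedArea(BDF) = -24 ∩ 2·signedArea(BFC) = 12]
   → B = (-2, 8)

B = (-2, 8)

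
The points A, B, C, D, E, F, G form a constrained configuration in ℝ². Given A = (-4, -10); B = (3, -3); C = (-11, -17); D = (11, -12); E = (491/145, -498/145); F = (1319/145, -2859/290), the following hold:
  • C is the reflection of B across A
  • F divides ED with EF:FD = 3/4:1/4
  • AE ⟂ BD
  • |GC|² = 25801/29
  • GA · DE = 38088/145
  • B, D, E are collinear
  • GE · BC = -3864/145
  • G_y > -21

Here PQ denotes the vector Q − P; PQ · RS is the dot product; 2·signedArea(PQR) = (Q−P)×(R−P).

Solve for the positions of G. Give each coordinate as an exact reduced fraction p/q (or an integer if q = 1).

G = (2699/145, -2982/145)

1. G_x = 2699/145  [GA · DE = 38088/145 ∩ GE · BC = -3864/145]
2. G_y = -2982/145  [GA · DE = 38088/145 ∩ GE · BC = -3864/145]
   → G = (2699/145, -2982/145)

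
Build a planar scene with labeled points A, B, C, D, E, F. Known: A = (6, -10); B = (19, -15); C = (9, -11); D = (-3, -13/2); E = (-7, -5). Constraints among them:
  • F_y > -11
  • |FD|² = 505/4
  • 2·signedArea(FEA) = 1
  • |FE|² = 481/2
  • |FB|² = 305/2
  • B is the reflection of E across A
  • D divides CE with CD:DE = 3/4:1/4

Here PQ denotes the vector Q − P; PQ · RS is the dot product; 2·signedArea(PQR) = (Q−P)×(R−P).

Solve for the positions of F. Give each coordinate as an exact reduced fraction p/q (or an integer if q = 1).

1. F_x = 15/2  [line 5·x + 13·y + 99 = 0 ∩ |FB|² = 305/2]
2. F_y = -21/2  [line 5·x + 13·y + 99 = 0 ∩ |FB|² = 305/2]
   → F = (15/2, -21/2)

F = (15/2, -21/2)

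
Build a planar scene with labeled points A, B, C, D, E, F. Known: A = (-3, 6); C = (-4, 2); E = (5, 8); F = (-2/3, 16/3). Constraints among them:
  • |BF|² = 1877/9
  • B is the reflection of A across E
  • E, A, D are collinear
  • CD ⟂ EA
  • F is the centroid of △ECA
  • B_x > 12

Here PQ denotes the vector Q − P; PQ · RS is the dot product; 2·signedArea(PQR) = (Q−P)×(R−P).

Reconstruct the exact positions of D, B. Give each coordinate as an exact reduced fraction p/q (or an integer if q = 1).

B = (13, 10)
D = (-83/17, 94/17)

1. D_x = -83/17  [E, A, D are collinear ∩ CD ⟂ EA]
2. D_y = 94/17  [E, A, D are collinear ∩ CD ⟂ EA]
   → D = (-83/17, 94/17)
3. B_x = 13  [B is the reflection of A across E]
4. B_y = 10  [B is the reflection of A across E]
   → B = (13, 10)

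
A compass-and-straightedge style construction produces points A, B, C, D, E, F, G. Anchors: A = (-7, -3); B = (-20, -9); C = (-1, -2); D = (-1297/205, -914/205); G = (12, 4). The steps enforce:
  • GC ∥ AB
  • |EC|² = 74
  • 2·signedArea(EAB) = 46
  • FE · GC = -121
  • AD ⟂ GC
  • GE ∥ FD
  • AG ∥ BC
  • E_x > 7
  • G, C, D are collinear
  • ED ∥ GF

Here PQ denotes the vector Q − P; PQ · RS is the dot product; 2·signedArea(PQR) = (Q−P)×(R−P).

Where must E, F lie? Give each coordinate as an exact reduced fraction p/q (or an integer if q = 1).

E = (1506/205, 17/205)
F = (-343/205, -111/205)

1. E_x = 1506/205  [line 6·x + -13·y + -43 = 0 ∩ |EC|² = 74]
2. E_y = 17/205  [line 6·x + -13·y + -43 = 0 ∩ |EC|² = 74]
   → E = (1506/205, 17/205)
3. F_x = -343/205  [GE ∥ FD ∩ ED ∥ GF]
4. F_y = -111/205  [GE ∥ FD ∩ ED ∥ GF]
   → F = (-343/205, -111/205)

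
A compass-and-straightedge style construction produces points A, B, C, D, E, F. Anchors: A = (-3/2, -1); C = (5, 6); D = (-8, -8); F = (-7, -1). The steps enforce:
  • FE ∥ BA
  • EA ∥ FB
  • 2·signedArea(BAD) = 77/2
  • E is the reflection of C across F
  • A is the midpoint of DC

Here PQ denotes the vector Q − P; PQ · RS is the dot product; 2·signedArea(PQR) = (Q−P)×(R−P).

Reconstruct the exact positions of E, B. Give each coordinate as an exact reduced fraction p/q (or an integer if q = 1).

B = (21/2, 6)
E = (-19, -8)

1. E_x = -19  [E is the reflection of C across F]
2. E_y = -8  [E is the reflection of C across F]
   → E = (-19, -8)
3. B_x = 21/2  [FE ∥ BA ∩ EA ∥ FB]
4. B_y = 6  [FE ∥ BA ∩ EA ∥ FB]
   → B = (21/2, 6)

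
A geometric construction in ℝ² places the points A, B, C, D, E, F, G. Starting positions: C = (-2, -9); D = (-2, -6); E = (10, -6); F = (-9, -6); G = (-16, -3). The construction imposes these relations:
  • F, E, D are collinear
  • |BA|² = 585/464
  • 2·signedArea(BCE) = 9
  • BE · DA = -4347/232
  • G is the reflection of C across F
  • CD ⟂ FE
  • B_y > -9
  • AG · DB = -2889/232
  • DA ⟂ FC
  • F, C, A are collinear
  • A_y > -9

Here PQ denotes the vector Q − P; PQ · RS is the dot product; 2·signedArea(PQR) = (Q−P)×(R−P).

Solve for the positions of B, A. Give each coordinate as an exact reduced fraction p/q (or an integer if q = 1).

1. A_x = -179/58  [F, C, A are collinear ∩ DA ⟂ FC]
2. A_y = -495/58  [F, C, A are collinear ∩ DA ⟂ FC]
   → A = (-179/58, -495/58)
3. B_x = -2  [2·signedArea(BCE) = 9 ∩ AG · DB = -2889/232]
4. B_y = -33/4  [2·signedArea(BCE) = 9 ∩ AG · DB = -2889/232]
   → B = (-2, -33/4)

A = (-179/58, -495/58)
B = (-2, -33/4)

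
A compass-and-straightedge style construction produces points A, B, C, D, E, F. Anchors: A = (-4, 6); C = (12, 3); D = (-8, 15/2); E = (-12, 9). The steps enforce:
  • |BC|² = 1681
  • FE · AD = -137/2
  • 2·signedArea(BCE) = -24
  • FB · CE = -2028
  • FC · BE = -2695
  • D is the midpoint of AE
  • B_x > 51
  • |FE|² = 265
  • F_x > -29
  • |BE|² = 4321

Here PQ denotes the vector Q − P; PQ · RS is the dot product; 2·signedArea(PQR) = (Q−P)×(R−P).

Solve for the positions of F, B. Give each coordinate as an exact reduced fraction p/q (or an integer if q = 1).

1. B_x = 52  [line -6·x + -24·y + 168 = 0 ∩ |BC|² = 1681]
2. B_y = -6  [line -6·x + -24·y + 168 = 0 ∩ |BC|² = 1681]
   → B = (52, -6)
3. F_x = -28  [FE · AD = -137/2 ∩ FC · BE = -2695]
4. F_y = 12  [FE · AD = -137/2 ∩ FC · BE = -2695]
   → F = (-28, 12)

B = (52, -6)
F = (-28, 12)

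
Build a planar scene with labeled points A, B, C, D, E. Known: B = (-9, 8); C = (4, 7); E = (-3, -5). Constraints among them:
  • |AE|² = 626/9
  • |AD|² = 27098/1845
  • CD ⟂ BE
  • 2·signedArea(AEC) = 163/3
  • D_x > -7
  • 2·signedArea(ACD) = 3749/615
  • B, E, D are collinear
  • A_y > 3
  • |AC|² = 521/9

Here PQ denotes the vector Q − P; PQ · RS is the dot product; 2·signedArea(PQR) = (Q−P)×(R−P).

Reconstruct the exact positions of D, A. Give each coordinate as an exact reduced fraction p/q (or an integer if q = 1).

A = (-8/3, 10/3)
D = (-1299/205, 457/205)

1. D_x = -1299/205  [B, E, D are collinear ∩ CD ⟂ BE]
2. D_y = 457/205  [B, E, D are collinear ∩ CD ⟂ BE]
   → D = (-1299/205, 457/205)
3. A_x = -8/3  [2·signedArea(ACD) = 3749/615 ∩ 2·signedArea(AEC) = 163/3]
4. A_y = 10/3  [2·signedArea(ACD) = 3749/615 ∩ 2·signedArea(AEC) = 163/3]
   → A = (-8/3, 10/3)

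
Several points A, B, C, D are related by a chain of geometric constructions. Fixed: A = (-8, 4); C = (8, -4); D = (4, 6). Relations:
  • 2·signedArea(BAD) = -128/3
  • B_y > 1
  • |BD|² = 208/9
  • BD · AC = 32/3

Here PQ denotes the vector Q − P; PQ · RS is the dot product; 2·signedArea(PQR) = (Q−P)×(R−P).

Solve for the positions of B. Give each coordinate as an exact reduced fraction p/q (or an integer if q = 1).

1. B_x = 4/3  [2·signedArea(BAD) = -128/3 ∩ BD · AC = 32/3]
2. B_y = 2  [2·signedArea(BAD) = -128/3 ∩ BD · AC = 32/3]
   → B = (4/3, 2)

B = (4/3, 2)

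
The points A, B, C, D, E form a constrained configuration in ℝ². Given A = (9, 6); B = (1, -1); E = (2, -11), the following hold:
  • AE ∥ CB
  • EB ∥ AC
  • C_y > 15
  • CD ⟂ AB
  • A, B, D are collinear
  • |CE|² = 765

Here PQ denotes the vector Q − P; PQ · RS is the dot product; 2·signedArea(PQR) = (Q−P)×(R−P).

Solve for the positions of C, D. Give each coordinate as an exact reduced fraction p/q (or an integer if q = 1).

1. C_x = 8  [AE ∥ CB ∩ EB ∥ AC]
2. C_y = 16  [AE ∥ CB ∩ EB ∥ AC]
   → C = (8, 16)
3. D_x = 1513/113  [A, B, D are collinear ∩ CD ⟂ AB]
4. D_y = 1112/113  [A, B, D are collinear ∩ CD ⟂ AB]
   → D = (1513/113, 1112/113)

C = (8, 16)
D = (1513/113, 1112/113)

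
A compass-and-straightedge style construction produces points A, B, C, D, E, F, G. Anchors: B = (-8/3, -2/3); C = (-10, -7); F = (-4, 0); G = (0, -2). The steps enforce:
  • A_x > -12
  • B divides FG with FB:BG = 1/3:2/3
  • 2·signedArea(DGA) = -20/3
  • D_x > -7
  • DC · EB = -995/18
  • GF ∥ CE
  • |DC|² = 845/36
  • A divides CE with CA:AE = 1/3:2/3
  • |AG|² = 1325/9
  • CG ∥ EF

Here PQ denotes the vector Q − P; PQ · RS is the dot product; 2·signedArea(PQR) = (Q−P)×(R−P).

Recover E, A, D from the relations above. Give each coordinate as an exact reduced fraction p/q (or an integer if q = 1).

A = (-34/3, -19/3)
D = (-19/3, -23/6)
E = (-14, -5)

1. E_x = -14  [CG ∥ EF ∩ GF ∥ CE]
2. E_y = -5  [CG ∥ EF ∩ GF ∥ CE]
   → E = (-14, -5)
3. A_x = -34/3  [A divides CE with CA:AE = 1/3:2/3]
4. A_y = -19/3  [A divides CE with CA:AE = 1/3:2/3]
   → A = (-34/3, -19/3)
5. D_x = -19/3  [DC · EB = -995/18 ∩ 2·signedArea(DGA) = -20/3]
6. D_y = -23/6  [DC · EB = -995/18 ∩ 2·signedArea(DGA) = -20/3]
   → D = (-19/3, -23/6)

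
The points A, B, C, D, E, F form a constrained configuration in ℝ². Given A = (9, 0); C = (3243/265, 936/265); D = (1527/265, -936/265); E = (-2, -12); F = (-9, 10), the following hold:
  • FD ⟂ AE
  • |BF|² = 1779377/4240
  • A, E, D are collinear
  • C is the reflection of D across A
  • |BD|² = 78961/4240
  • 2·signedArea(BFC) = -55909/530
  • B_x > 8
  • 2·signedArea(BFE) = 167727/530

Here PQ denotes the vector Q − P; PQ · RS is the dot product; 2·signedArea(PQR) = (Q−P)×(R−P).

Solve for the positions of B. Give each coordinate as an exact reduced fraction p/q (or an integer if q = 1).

1. B_x = 9199/1060  [2·signedArea(BFE) = 167727/530 ∩ 2·signedArea(BFC) = -55909/530]
2. B_y = -93/265  [2·signedArea(BFE) = 167727/530 ∩ 2·signedArea(BFC) = -55909/530]
   → B = (9199/1060, -93/265)

B = (9199/1060, -93/265)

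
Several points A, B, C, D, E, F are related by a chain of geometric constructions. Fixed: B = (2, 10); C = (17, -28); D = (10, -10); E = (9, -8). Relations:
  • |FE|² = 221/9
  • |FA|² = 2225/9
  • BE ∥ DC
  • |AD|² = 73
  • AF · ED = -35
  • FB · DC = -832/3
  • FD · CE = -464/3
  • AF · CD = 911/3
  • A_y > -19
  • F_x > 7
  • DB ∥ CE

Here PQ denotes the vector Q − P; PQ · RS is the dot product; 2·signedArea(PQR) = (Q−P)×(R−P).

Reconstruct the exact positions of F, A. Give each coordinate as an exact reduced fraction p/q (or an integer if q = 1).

1. F_x = 22/3  [FD · CE = -464/3 ∩ FB · DC = -832/3]
2. F_y = -10/3  [FD · CE = -464/3 ∩ FB · DC = -832/3]
   → F = (22/3, -10/3)
3. A_x = 13  [AF · ED = -35 ∩ AF · CD = 911/3]
4. A_y = -18  [AF · ED = -35 ∩ AF · CD = 911/3]
   → A = (13, -18)

A = (13, -18)
F = (22/3, -10/3)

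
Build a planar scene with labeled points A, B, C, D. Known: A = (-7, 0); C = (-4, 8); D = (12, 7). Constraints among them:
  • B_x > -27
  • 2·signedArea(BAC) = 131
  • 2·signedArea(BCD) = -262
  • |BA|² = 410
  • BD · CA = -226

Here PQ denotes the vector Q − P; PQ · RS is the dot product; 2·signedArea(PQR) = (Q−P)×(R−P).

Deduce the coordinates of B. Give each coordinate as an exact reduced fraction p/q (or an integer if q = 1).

1. B_x = -26  [BD · CA = -226 ∩ 2·signedArea(BAC) = 131]
2. B_y = -7  [BD · CA = -226 ∩ 2·signedArea(BAC) = 131]
   → B = (-26, -7)

B = (-26, -7)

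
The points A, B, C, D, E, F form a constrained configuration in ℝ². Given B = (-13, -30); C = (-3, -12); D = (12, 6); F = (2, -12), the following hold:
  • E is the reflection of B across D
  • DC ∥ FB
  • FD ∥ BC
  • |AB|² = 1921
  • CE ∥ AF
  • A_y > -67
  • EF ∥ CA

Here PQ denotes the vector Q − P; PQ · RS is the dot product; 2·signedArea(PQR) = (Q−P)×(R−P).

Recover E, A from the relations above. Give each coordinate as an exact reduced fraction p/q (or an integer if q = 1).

1. E_x = 37  [E is the reflection of B across D]
2. E_y = 42  [E is the reflection of B across D]
   → E = (37, 42)
3. A_x = -38  [CE ∥ AF ∩ EF ∥ CA]
4. A_y = -66  [CE ∥ AF ∩ EF ∥ CA]
   → A = (-38, -66)

A = (-38, -66)
E = (37, 42)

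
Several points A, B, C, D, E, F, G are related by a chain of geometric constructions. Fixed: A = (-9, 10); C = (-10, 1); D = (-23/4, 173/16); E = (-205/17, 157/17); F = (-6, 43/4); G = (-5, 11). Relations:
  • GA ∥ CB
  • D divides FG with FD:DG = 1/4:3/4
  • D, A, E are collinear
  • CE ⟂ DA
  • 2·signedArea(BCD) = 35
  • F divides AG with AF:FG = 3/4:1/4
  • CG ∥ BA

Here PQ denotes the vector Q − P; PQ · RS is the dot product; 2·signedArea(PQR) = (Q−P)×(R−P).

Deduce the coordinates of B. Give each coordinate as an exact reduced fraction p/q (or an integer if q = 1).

B = (-14, 0)

1. B_x = -14  [CG ∥ BA ∩ GA ∥ CB]
2. B_y = 0  [CG ∥ BA ∩ GA ∥ CB]
   → B = (-14, 0)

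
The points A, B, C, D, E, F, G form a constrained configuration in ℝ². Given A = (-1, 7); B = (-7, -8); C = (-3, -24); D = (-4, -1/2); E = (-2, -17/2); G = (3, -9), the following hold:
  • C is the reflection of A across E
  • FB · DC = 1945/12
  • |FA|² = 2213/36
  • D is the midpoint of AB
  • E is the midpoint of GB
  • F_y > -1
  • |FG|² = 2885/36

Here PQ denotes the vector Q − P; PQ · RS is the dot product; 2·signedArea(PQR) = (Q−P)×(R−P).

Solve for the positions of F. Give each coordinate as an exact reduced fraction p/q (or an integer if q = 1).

F = (-2/3, -5/6)

1. F_x = -2/3  [line -1·x + 47/2·y + 227/12 = 0 ∩ |FA|² = 2213/36]
2. F_y = -5/6  [line -1·x + 47/2·y + 227/12 = 0 ∩ |FA|² = 2213/36]
   → F = (-2/3, -5/6)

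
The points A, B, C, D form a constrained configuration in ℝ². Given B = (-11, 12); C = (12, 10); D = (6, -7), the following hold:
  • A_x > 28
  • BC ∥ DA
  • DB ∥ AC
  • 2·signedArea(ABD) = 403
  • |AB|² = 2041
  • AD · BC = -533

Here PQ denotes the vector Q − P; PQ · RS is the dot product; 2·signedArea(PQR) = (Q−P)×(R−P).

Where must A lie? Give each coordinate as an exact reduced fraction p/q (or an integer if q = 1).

A = (29, -9)

1. A_x = 29  [DB ∥ AC ∩ BC ∥ DA]
2. A_y = -9  [DB ∥ AC ∩ BC ∥ DA]
   → A = (29, -9)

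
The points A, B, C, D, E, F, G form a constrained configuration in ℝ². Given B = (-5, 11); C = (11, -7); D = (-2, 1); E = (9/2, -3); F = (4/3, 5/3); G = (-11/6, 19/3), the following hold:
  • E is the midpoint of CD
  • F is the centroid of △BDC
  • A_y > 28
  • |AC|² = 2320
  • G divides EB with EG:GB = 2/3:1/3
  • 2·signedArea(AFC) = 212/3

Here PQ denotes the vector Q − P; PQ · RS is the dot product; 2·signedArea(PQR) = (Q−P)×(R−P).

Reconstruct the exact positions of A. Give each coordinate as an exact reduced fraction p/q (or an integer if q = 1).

1. A_x = -21  [line 26/3·x + 29/3·y + -295/3 = 0 ∩ |AC|² = 2320]
2. A_y = 29  [line 26/3·x + 29/3·y + -295/3 = 0 ∩ |AC|² = 2320]
   → A = (-21, 29)

A = (-21, 29)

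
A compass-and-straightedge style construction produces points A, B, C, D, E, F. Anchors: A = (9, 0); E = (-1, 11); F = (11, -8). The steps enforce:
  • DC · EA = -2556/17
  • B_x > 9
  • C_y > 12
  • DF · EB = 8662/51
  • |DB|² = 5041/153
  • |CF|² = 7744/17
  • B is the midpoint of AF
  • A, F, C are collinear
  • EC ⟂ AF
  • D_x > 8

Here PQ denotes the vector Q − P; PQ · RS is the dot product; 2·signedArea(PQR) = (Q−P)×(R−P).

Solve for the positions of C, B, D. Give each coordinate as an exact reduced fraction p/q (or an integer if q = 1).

B = (10, -4)
C = (99/17, 216/17)
D = (439/51, 80/51)

1. C_x = 99/17  [A, F, C are collinear ∩ EC ⟂ AF]
2. C_y = 216/17  [A, F, C are collinear ∩ EC ⟂ AF]
   → C = (99/17, 216/17)
3. B_x = 10  [B is the midpoint of AF]
4. B_y = -4  [B is the midpoint of AF]
   → B = (10, -4)
5. D_x = 439/51  [DF · EB = 8662/51 ∩ DC · EA = -2556/17]
6. D_y = 80/51  [DF · EB = 8662/51 ∩ DC · EA = -2556/17]
   → D = (439/51, 80/51)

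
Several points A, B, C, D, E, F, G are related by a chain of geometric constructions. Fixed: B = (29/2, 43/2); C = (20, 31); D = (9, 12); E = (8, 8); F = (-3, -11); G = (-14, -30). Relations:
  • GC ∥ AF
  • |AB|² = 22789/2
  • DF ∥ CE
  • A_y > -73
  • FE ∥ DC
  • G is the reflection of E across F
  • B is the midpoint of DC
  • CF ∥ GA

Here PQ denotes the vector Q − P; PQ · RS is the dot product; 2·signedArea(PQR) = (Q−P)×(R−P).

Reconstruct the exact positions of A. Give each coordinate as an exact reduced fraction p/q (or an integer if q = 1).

1. A_x = -37  [GC ∥ AF ∩ CF ∥ GA]
2. A_y = -72  [GC ∥ AF ∩ CF ∥ GA]
   → A = (-37, -72)

A = (-37, -72)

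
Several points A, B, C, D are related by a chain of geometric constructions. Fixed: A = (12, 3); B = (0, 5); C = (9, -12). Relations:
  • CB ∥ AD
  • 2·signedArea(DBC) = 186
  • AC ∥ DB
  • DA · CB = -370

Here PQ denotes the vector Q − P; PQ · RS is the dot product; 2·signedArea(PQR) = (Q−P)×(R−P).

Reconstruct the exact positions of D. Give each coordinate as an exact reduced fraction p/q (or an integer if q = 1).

D = (3, 20)

1. D_x = 3  [AC ∥ DB ∩ CB ∥ AD]
2. D_y = 20  [AC ∥ DB ∩ CB ∥ AD]
   → D = (3, 20)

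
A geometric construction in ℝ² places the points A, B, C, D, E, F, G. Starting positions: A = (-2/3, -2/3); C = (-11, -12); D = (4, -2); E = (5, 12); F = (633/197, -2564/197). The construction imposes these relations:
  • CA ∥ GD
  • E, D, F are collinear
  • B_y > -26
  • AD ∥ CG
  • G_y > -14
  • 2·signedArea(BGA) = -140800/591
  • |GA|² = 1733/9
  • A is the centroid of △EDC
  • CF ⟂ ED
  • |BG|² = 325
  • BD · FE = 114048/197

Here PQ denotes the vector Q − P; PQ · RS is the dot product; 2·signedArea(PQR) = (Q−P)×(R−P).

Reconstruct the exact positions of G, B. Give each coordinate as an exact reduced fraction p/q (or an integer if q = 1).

B = (4192/591, -14990/591)
G = (-19/3, -40/3)

1. G_x = -19/3  [CA ∥ GD ∩ AD ∥ CG]
2. G_y = -40/3  [CA ∥ GD ∩ AD ∥ CG]
   → G = (-19/3, -40/3)
3. B_x = 4192/591  [2·signedArea(BGA) = -140800/591 ∩ BD · FE = 114048/197]
4. B_y = -14990/591  [2·signedArea(BGA) = -140800/591 ∩ BD · FE = 114048/197]
   → B = (4192/591, -14990/591)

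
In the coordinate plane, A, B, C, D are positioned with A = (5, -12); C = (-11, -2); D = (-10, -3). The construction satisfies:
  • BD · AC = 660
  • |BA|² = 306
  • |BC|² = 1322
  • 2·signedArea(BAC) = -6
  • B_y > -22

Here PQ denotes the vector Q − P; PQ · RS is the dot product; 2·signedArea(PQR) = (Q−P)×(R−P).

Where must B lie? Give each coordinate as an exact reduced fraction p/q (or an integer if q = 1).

B = (20, -21)

1. B_x = 20  [2·signedArea(BAC) = -6 ∩ BD · AC = 660]
2. B_y = -21  [2·signedArea(BAC) = -6 ∩ BD · AC = 660]
   → B = (20, -21)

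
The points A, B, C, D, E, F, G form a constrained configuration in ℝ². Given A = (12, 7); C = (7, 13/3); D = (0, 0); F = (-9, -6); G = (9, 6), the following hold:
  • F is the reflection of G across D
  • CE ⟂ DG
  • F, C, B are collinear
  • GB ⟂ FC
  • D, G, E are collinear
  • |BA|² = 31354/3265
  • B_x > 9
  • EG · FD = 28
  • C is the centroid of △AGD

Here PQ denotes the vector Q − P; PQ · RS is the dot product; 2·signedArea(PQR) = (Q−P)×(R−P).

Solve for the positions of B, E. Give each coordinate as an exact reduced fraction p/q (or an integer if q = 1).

1. B_x = 29943/3265  [F, C, B are collinear ∩ GB ⟂ FC]
2. B_y = 18726/3265  [F, C, B are collinear ∩ GB ⟂ FC]
   → B = (29943/3265, 18726/3265)
3. E_x = 89/13  [D, G, E are collinear ∩ CE ⟂ DG]
4. E_y = 178/39  [D, G, E are collinear ∩ CE ⟂ DG]
   → E = (89/13, 178/39)

B = (29943/3265, 18726/3265)
E = (89/13, 178/39)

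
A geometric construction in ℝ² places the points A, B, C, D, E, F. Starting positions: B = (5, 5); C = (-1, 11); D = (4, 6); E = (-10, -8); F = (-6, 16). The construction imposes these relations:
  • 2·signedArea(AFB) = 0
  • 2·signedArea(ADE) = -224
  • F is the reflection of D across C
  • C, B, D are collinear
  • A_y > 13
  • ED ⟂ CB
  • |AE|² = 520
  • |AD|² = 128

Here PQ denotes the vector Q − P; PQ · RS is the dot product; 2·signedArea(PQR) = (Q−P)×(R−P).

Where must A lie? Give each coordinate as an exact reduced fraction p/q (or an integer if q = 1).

A = (-4, 14)

1. A_x = -4  [2·signedArea(AFB) = 0 ∩ 2·signedArea(ADE) = -224]
2. A_y = 14  [2·signedArea(AFB) = 0 ∩ 2·signedArea(ADE) = -224]
   → A = (-4, 14)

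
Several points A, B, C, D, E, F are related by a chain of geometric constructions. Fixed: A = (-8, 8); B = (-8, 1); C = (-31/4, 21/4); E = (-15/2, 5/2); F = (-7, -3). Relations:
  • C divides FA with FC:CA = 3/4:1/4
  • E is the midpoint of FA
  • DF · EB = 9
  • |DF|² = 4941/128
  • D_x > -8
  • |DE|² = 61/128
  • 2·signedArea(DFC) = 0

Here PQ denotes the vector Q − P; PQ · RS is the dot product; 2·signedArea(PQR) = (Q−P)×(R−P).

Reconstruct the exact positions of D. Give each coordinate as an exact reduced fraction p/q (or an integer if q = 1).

D = (-121/16, 51/16)

1. D_x = -121/16  [2·signedArea(DFC) = 0 ∩ DF · EB = 9]
2. D_y = 51/16  [2·signedArea(DFC) = 0 ∩ DF · EB = 9]
   → D = (-121/16, 51/16)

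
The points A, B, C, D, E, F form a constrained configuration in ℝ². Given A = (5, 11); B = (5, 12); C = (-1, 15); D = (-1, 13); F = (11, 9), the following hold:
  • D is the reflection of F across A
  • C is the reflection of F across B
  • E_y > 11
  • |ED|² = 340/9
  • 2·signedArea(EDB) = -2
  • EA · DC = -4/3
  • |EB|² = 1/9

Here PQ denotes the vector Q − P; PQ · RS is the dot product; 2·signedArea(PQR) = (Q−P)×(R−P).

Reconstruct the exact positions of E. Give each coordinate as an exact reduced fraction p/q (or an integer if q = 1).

1. E_x = 5  [2·signedArea(EDB) = -2 ∩ EA · DC = -4/3]
2. E_y = 35/3  [2·signedArea(EDB) = -2 ∩ EA · DC = -4/3]
   → E = (5, 35/3)

E = (5, 35/3)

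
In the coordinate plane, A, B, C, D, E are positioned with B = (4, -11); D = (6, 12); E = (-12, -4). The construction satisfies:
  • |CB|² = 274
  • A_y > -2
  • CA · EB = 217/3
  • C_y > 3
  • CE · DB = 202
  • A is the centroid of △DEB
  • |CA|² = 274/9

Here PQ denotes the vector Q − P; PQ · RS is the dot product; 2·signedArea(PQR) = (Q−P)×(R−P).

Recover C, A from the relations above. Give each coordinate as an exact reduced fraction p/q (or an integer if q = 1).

1. C_x = -3  [line 2·x + 23·y + -86 = 0 ∩ |CB|² = 274]
2. C_y = 4  [line 2·x + 23·y + -86 = 0 ∩ |CB|² = 274]
   → C = (-3, 4)
3. A_x = -2/3  [A is the centroid of △DEB]
4. A_y = -1  [A is the centroid of △DEB]
   → A = (-2/3, -1)

A = (-2/3, -1)
C = (-3, 4)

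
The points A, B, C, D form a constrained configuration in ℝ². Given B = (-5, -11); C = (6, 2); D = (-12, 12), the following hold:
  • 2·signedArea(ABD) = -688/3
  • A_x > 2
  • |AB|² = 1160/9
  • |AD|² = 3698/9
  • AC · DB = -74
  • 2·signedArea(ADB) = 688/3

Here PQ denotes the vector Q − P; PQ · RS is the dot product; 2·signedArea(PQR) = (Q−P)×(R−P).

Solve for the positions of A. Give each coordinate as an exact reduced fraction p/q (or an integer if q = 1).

A = (7/3, -7/3)

1. A_x = 7/3  [2·signedArea(ABD) = -688/3 ∩ AC · DB = -74]
2. A_y = -7/3  [2·signedArea(ABD) = -688/3 ∩ AC · DB = -74]
   → A = (7/3, -7/3)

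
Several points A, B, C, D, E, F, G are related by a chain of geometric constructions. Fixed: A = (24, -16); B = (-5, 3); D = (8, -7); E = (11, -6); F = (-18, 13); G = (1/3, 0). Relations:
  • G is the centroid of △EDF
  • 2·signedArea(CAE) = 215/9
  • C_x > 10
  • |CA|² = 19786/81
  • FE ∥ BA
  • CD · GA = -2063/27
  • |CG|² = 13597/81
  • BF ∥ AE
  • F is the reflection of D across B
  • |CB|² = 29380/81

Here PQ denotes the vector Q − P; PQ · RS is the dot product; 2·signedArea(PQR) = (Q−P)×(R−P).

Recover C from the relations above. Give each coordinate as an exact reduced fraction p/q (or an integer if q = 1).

1. C_x = 97/9  [CD · GA = -2063/27 ∩ 2·signedArea(CAE) = 215/9]
2. C_y = -23/3  [CD · GA = -2063/27 ∩ 2·signedArea(CAE) = 215/9]
   → C = (97/9, -23/3)

C = (97/9, -23/3)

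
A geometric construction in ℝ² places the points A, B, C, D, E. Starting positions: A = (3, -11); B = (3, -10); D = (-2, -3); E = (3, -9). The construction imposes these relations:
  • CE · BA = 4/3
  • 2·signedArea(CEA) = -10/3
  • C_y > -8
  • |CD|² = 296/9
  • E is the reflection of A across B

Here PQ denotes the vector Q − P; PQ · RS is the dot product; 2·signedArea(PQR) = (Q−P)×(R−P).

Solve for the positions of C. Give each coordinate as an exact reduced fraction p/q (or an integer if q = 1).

C = (4/3, -23/3)

1. C_x = 4/3  [CE · BA = 4/3 ∩ 2·signedArea(CEA) = -10/3]
2. C_y = -23/3  [CE · BA = 4/3 ∩ 2·signedArea(CEA) = -10/3]
   → C = (4/3, -23/3)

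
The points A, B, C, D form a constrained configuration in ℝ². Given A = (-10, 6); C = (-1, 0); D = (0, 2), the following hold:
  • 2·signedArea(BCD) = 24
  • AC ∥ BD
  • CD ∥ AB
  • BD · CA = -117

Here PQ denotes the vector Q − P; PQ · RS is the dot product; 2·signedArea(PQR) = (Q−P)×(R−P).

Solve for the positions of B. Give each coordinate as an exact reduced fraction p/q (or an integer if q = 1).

1. B_x = -9  [AC ∥ BD ∩ CD ∥ AB]
2. B_y = 8  [AC ∥ BD ∩ CD ∥ AB]
   → B = (-9, 8)

B = (-9, 8)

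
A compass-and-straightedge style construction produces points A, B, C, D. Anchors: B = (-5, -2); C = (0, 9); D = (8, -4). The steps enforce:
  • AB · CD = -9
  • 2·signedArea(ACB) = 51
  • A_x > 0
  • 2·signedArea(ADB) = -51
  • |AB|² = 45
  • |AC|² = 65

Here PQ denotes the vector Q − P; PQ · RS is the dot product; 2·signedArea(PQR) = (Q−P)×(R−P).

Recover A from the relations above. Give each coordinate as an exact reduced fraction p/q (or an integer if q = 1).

A = (1, 1)

1. A_x = 1  [2·signedArea(ADB) = -51 ∩ 2·signedArea(ACB) = 51]
2. A_y = 1  [2·signedArea(ADB) = -51 ∩ 2·signedArea(ACB) = 51]
   → A = (1, 1)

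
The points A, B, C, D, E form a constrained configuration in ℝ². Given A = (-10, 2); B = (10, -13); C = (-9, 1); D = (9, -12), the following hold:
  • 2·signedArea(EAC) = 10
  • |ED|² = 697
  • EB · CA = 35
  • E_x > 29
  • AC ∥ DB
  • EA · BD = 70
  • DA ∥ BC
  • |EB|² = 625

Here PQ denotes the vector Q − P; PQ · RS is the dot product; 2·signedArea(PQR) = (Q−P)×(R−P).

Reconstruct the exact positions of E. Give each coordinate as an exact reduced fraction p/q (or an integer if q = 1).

1. E_x = 30  [2·signedArea(EAC) = 10 ∩ EB · CA = 35]
2. E_y = -28  [2·signedArea(EAC) = 10 ∩ EB · CA = 35]
   → E = (30, -28)

E = (30, -28)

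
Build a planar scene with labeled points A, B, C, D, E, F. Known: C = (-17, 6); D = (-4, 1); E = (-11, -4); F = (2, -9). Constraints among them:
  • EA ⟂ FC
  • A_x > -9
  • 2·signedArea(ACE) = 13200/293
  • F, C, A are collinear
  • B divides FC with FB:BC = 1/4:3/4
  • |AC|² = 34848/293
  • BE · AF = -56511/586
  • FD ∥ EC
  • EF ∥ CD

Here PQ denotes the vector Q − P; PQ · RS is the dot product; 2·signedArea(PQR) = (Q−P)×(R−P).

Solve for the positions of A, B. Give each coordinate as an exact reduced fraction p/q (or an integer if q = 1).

1. A_x = -2473/293  [F, C, A are collinear ∩ EA ⟂ FC]
2. A_y = -222/293  [F, C, A are collinear ∩ EA ⟂ FC]
   → A = (-2473/293, -222/293)
3. B_x = -11/4  [B divides FC with FB:BC = 1/4:3/4]
4. B_y = -21/4  [B divides FC with FB:BC = 1/4:3/4]
   → B = (-11/4, -21/4)

A = (-2473/293, -222/293)
B = (-11/4, -21/4)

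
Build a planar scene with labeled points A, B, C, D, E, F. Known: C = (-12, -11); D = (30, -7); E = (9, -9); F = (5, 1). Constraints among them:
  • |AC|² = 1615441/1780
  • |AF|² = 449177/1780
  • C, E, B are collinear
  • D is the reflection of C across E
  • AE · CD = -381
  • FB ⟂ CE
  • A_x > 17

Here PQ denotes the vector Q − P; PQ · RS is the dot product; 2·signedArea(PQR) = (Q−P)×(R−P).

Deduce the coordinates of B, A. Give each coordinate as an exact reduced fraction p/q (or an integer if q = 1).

A = (16011/890, -3624/445)
B = (2661/445, -4133/445)

1. B_x = 2661/445  [C, E, B are collinear ∩ FB ⟂ CE]
2. B_y = -4133/445  [C, E, B are collinear ∩ FB ⟂ CE]
   → B = (2661/445, -4133/445)
3. A_x = 16011/890  [line -42·x + -4·y + 723 = 0 ∩ |AF|² = 449177/1780]
4. A_y = -3624/445  [line -42·x + -4·y + 723 = 0 ∩ |AF|² = 449177/1780]
   → A = (16011/890, -3624/445)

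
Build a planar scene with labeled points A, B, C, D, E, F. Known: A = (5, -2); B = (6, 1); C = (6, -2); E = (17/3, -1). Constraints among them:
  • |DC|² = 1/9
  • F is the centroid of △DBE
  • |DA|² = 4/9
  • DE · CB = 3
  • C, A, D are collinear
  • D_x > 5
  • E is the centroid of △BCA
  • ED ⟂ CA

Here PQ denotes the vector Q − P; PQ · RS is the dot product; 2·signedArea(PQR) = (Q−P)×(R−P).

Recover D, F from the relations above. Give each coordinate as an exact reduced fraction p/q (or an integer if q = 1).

D = (17/3, -2)
F = (52/9, -2/3)

1. D_x = 17/3  [C, A, D are collinear ∩ ED ⟂ CA]
2. D_y = -2  [C, A, D are collinear ∩ ED ⟂ CA]
   → D = (17/3, -2)
3. F_x = 52/9  [F is the centroid of △DBE]
4. F_y = -2/3  [F is the centroid of △DBE]
   → F = (52/9, -2/3)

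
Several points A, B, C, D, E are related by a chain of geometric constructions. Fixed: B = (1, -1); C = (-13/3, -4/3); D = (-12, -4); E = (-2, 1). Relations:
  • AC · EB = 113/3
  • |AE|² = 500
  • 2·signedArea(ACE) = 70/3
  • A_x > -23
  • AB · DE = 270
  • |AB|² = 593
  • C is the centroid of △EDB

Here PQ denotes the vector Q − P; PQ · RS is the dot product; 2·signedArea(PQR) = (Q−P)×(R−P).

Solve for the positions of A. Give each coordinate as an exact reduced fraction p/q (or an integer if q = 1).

1. A_x = -22  [AC · EB = 113/3 ∩ AB · DE = 270]
2. A_y = -9  [AC · EB = 113/3 ∩ AB · DE = 270]
   → A = (-22, -9)

A = (-22, -9)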